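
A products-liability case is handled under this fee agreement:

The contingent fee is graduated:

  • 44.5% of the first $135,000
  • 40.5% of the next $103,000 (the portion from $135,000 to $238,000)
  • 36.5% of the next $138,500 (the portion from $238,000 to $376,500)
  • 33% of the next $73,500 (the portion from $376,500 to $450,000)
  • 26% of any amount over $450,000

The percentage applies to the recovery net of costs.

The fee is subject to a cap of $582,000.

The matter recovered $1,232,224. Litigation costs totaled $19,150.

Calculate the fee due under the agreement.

$374,996.74

Fee base (net of costs): $1,232,224 − $19,150 = $1,213,074
First $135,000 at 44.5% = $60,075.00
Next $103,000 at 40.5% = $41,715.00
Next $138,500 at 36.5% = $50,552.50
Next $73,500 at 33% = $24,255.00
Remaining $763,074 at 26% = $198,399.24
Fee: $60,075.00 + $41,715.00 + $50,552.50 + $24,255.00 + $198,399.24 = $374,996.74
$374,996.74 is under the $582,000 cap.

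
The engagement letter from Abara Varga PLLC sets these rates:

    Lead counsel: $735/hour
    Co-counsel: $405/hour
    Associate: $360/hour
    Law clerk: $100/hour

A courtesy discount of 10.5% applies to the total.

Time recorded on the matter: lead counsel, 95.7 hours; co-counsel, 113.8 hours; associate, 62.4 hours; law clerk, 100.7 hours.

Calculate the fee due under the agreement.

Lead counsel: 95.7 × $735 = $70,339.50
Co-counsel: 113.8 × $405 = $46,089.00
Associate: 62.4 × $360 = $22,464.00
Law clerk: 100.7 × $100 = $10,070.00
Subtotal: $148,962.50
Less 10.5% discount: −$15,641.06
Total: $148,962.50 − $15,641.06 = $133,321.44

$133,321.44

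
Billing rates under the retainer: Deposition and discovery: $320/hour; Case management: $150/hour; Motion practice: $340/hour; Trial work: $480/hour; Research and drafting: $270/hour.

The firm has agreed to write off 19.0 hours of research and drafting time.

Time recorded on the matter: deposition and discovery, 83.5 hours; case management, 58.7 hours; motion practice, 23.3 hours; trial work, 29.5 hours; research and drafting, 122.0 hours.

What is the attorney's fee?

$85,417.00

Deposition and discovery: 83.5 × $320 = $26,720.00
Case management: 58.7 × $150 = $8,805.00
Motion practice: 23.3 × $340 = $7,922.00
Trial work: 29.5 × $480 = $14,160.00
Research and drafting: 122.0 × $270 = $32,940.00
Subtotal: $90,547.00
Write-off: 19.0 × $270 = $5,130.00
Total: $90,547.00 − $5,130.00 = $85,417.00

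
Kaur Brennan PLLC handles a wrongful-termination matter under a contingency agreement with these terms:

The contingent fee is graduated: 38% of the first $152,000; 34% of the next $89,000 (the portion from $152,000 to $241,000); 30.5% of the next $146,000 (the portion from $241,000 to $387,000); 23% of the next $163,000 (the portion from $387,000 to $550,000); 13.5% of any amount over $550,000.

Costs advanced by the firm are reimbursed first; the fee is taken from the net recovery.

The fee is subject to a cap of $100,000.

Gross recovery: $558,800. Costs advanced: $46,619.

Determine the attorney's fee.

$100,000.00

Fee base (net of costs): $558,800 − $46,619 = $512,181
First $152,000 at 38% = $57,760.00
Next $89,000 at 34% = $30,260.00
Next $146,000 at 30.5% = $44,530.00
Remaining $125,181 at 23% = $28,791.63
Fee: $57,760.00 + $30,260.00 + $44,530.00 + $28,791.63 = $161,341.63
$161,341.63 exceeds the $100,000 cap, so the fee is capped at $100,000.00.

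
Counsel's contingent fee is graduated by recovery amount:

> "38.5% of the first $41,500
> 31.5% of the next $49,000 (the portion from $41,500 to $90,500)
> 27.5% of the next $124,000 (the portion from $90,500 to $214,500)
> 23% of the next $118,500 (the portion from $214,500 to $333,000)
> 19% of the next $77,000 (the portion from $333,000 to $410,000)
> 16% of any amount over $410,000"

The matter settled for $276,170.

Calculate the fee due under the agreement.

First $41,500 at 38.5% = $15,977.50
Next $49,000 at 31.5% = $15,435.00
Next $124,000 at 27.5% = $34,100.00
Remaining $61,670 at 23% = $14,184.10
Fee: $15,977.50 + $15,435.00 + $34,100.00 + $14,184.10 = $79,696.60

$79,696.60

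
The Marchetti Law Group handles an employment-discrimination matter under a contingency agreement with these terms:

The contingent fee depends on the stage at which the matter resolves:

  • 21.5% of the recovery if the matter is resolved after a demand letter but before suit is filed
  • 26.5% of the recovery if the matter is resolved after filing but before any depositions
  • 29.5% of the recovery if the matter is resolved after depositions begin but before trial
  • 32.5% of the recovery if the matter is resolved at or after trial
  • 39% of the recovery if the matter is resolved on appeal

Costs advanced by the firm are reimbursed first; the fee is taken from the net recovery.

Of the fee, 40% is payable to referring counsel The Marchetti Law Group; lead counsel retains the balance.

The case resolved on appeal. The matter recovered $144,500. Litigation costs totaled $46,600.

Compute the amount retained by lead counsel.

Fee base (net of costs): $144,500 − $46,600 = $97,900
The matter resolved on appeal, so the 39% rate applies.
$97,900 × 39% = $38,181.00
Referral share: 40% of $38,181.00 = $15,272.40; lead counsel retains $38,181.00 − $15,272.40 = $22,908.60.

$22,908.60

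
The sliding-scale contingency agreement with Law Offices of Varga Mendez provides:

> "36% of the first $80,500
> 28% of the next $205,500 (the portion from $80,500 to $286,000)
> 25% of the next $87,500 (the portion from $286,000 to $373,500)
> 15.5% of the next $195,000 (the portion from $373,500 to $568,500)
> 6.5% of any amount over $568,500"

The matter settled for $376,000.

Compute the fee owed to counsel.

$108,782.50

First $80,500 at 36% = $28,980.00
Next $205,500 at 28% = $57,540.00
Next $87,500 at 25% = $21,875.00
Remaining $2,500 at 15.5% = $387.50
Fee: $28,980.00 + $57,540.00 + $21,875.00 + $387.50 = $108,782.50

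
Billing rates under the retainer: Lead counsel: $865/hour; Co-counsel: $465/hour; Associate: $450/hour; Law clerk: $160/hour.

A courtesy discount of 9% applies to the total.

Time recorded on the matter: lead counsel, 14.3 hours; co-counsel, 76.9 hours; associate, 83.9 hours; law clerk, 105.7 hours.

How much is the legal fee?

$93,543.45

Lead counsel: 14.3 × $865 = $12,369.50
Co-counsel: 76.9 × $465 = $35,758.50
Associate: 83.9 × $450 = $37,755.00
Law clerk: 105.7 × $160 = $16,912.00
Subtotal: $102,795.00
Less 9% discount: −$9,251.55
Total: $102,795.00 − $9,251.55 = $93,543.45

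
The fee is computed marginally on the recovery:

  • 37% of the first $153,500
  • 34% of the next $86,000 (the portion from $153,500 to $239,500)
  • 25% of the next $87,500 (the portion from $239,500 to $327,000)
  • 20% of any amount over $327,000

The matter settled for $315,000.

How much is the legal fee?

First $153,500 at 37% = $56,795.00
Next $86,000 at 34% = $29,240.00
Remaining $75,500 at 25% = $18,875.00
Fee: $56,795.00 + $29,240.00 + $18,875.00 = $104,910.00

$104,910.00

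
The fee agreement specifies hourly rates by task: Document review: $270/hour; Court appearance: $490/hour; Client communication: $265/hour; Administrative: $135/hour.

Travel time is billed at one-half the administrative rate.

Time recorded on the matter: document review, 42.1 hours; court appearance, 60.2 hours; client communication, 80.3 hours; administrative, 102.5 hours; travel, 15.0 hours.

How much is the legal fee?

$76,994.50

Document review: 42.1 × $270 = $11,367.00
Court appearance: 60.2 × $490 = $29,498.00
Client communication: 80.3 × $265 = $21,279.50
Administrative: 102.5 × $135 = $13,837.50
Subtotal: $11,367.00 + $29,498.00 + $21,279.50 + $13,837.50 = $75,982.00
Travel: 15.0 × ($135 ÷ 2) = 15.0 × $67.50 = $1,012.50
Total: $75,982.00 + $1,012.50 = $76,994.50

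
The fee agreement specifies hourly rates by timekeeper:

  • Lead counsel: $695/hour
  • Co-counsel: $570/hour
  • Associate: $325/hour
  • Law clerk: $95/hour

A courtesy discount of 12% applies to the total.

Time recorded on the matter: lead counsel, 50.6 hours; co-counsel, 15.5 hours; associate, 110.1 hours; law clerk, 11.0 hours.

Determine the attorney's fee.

Lead counsel: 50.6 × $695 = $35,167.00
Co-counsel: 15.5 × $570 = $8,835.00
Associate: 110.1 × $325 = $35,782.50
Law clerk: 11.0 × $95 = $1,045.00
Subtotal: $80,829.50
Less 12% discount: −$9,699.54
Total: $80,829.50 − $9,699.54 = $71,129.96

$71,129.96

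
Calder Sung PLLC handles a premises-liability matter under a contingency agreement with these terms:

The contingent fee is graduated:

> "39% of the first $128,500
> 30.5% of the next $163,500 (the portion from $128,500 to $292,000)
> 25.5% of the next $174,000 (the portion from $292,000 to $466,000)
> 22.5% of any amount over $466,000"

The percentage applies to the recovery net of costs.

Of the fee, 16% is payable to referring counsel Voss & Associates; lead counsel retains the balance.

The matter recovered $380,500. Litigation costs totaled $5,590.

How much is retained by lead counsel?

$101,744.62

Fee base (net of costs): $380,500 − $5,590 = $374,910
First $128,500 at 39% = $50,115.00
Next $163,500 at 30.5% = $49,867.50
Remaining $82,910 at 25.5% = $21,142.05
Fee: $50,115.00 + $49,867.50 + $21,142.05 = $121,124.55
Referral share: 16% of $121,124.55 = $19,379.93; lead counsel retains $121,124.55 − $19,379.93 = $101,744.62.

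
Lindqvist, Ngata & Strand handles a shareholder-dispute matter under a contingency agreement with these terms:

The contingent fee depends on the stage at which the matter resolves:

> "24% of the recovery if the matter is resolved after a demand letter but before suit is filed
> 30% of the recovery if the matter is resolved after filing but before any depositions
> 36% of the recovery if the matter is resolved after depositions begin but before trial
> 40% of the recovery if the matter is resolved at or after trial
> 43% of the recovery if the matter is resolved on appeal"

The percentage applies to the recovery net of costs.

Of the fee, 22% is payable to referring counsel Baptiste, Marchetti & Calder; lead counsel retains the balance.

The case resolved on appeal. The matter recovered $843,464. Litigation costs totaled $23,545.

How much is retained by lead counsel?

Fee base (net of costs): $843,464 − $23,545 = $819,919
The matter resolved on appeal, so the 43% rate applies.
$819,919 × 43% = $352,565.17
Referral share: 22% of $352,565.17 = $77,564.34; lead counsel retains $352,565.17 − $77,564.34 = $275,000.83.

$275,000.83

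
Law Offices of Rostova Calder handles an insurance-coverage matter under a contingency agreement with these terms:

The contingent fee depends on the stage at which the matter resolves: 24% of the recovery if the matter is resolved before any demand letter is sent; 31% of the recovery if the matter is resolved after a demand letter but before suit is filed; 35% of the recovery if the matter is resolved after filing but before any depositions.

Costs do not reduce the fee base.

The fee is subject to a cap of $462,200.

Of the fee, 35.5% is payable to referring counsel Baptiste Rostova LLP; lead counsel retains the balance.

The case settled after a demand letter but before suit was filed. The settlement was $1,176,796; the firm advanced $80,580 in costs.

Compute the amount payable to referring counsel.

$129,506.40

Fee base is the gross recovery, $1,176,796; costs are reimbursed separately.
The matter settled after a demand letter but before suit was filed, so the 31% rate applies.
$1,176,796 × 31% = $364,806.76
$364,806.76 is under the $462,200 cap.
Referral share: 35.5% of $364,806.76 = $129,506.40; lead counsel retains $364,806.76 − $129,506.40 = $235,300.36.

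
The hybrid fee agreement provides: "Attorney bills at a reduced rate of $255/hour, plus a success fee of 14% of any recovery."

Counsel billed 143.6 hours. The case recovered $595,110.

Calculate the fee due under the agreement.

$119,933.40

Hourly: 143.6 × $255 = $36,618.00
Success fee: 14% of $595,110 = $83,315.40
Total: $36,618.00 + $83,315.40 = $119,933.40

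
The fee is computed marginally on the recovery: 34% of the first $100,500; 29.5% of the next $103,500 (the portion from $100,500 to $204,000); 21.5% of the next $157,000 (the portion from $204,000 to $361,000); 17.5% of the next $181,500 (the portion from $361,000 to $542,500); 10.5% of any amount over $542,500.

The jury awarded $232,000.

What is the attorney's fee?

First $100,500 at 34% = $34,170.00
Next $103,500 at 29.5% = $30,532.50
Remaining $28,000 at 21.5% = $6,020.00
Fee: $34,170.00 + $30,532.50 + $6,020.00 = $70,722.50

$70,722.50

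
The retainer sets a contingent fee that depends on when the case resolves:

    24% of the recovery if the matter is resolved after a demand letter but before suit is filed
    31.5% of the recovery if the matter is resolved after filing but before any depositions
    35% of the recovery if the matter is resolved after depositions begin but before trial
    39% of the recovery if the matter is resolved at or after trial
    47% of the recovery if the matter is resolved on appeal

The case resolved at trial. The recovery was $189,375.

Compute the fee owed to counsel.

$73,856.25

The matter resolved at trial, so the 39% rate applies.
$189,375 × 39% = $73,856.25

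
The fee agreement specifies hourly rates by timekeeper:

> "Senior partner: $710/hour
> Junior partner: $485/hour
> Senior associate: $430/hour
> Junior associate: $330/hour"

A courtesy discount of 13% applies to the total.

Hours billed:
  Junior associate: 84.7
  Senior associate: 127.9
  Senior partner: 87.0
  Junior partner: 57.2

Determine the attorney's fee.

$150,040.20

Senior partner: 87.0 × $710 = $61,770.00
Junior partner: 57.2 × $485 = $27,742.00
Senior associate: 127.9 × $430 = $54,997.00
Junior associate: 84.7 × $330 = $27,951.00
Subtotal: $172,460.00
Less 13% discount: −$22,419.80
Total: $172,460.00 − $22,419.80 = $150,040.20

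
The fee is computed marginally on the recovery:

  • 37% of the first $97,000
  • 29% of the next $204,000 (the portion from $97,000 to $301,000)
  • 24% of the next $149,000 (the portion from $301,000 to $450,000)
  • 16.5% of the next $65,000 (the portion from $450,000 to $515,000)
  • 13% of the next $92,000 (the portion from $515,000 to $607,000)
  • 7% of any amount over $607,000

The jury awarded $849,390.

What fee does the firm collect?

$170,462.30

First $97,000 at 37% = $35,890.00
Next $204,000 at 29% = $59,160.00
Next $149,000 at 24% = $35,760.00
Next $65,000 at 16.5% = $10,725.00
Next $92,000 at 13% = $11,960.00
Remaining $242,390 at 7% = $16,967.30
Fee: $35,890.00 + $59,160.00 + $35,760.00 + $10,725.00 + $11,960.00 + $16,967.30 = $170,462.30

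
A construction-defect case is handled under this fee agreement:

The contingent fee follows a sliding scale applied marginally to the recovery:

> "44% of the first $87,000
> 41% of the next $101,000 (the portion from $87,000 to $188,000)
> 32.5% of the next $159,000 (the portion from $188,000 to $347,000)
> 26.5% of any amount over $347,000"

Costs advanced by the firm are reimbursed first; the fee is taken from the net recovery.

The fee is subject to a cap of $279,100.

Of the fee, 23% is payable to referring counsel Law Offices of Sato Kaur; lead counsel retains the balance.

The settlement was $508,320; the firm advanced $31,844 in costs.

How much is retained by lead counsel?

$127,570.63

Fee base (net of costs): $508,320 − $31,844 = $476,476
First $87,000 at 44% = $38,280.00
Next $101,000 at 41% = $41,410.00
Next $159,000 at 32.5% = $51,675.00
Remaining $129,476 at 26.5% = $34,311.14
Fee: $38,280.00 + $41,410.00 + $51,675.00 + $34,311.14 = $165,676.14
$165,676.14 is under the $279,100 cap.
Referral share: 23% of $165,676.14 = $38,105.51; lead counsel retains $165,676.14 − $38,105.51 = $127,570.63.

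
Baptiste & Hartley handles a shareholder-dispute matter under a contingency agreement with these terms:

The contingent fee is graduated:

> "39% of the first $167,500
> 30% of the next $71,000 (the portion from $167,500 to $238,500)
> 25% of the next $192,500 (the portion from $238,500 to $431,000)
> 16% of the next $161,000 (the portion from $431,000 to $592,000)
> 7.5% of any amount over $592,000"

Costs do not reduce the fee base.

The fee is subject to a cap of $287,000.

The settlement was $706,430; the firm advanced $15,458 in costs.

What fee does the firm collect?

$169,092.25

Fee base is the gross recovery, $706,430; costs are reimbursed separately.
First $167,500 at 39% = $65,325.00
Next $71,000 at 30% = $21,300.00
Next $192,500 at 25% = $48,125.00
Next $161,000 at 16% = $25,760.00
Remaining $114,430 at 7.5% = $8,582.25
Fee: $65,325.00 + $21,300.00 + $48,125.00 + $25,760.00 + $8,582.25 = $169,092.25
$169,092.25 is under the $287,000 cap.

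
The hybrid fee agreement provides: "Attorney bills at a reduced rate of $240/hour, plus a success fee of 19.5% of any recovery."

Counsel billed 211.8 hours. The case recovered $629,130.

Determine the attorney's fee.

Hourly: 211.8 × $240 = $50,832.00
Success fee: 19.5% of $629,130 = $122,680.35
Total: $50,832.00 + $122,680.35 = $173,512.35

$173,512.35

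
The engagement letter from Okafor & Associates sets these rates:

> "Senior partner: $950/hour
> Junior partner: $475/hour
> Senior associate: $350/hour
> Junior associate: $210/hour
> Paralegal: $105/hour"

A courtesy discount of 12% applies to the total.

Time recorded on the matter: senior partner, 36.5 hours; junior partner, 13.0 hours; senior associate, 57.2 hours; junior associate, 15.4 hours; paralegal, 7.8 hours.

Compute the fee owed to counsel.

$57,132.24

Senior partner: 36.5 × $950 = $34,675.00
Junior partner: 13.0 × $475 = $6,175.00
Senior associate: 57.2 × $350 = $20,020.00
Junior associate: 15.4 × $210 = $3,234.00
Paralegal: 7.8 × $105 = $819.00
Subtotal: $64,923.00
Less 12% discount: −$7,790.76
Total: $64,923.00 − $7,790.76 = $57,132.24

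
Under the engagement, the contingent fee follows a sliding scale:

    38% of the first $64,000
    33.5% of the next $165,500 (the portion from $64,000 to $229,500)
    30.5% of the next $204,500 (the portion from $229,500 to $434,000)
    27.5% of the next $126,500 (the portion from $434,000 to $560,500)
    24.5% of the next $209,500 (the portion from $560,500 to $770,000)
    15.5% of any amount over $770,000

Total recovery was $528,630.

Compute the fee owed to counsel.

$168,158.25

First $64,000 at 38% = $24,320.00
Next $165,500 at 33.5% = $55,442.50
Next $204,500 at 30.5% = $62,372.50
Remaining $94,630 at 27.5% = $26,023.25
Fee: $24,320.00 + $55,442.50 + $62,372.50 + $26,023.25 = $168,158.25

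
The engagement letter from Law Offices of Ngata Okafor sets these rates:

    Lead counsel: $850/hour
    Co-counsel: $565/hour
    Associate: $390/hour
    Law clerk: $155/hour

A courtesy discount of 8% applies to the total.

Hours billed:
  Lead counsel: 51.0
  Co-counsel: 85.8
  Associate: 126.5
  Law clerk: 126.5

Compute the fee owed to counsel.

Lead counsel: 51.0 × $850 = $43,350.00
Co-counsel: 85.8 × $565 = $48,477.00
Associate: 126.5 × $390 = $49,335.00
Law clerk: 126.5 × $155 = $19,607.50
Subtotal: $160,769.50
Less 8% discount: −$12,861.56
Total: $160,769.50 − $12,861.56 = $147,907.94

$147,907.94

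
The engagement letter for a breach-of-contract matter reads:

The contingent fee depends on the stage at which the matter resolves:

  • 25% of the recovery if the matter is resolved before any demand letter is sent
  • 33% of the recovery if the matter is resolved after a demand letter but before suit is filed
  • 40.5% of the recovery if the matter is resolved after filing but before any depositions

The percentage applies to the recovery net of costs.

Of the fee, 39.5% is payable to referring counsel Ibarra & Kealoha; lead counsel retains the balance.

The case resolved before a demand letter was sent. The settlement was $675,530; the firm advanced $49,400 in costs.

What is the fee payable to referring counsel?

Fee base (net of costs): $675,530 − $49,400 = $626,130
The matter resolved before a demand letter was sent, so the 25% rate applies.
$626,130 × 25% = $156,532.50
Referral share: 39.5% of $156,532.50 = $61,830.34; lead counsel retains $156,532.50 − $61,830.34 = $94,702.16.

$61,830.34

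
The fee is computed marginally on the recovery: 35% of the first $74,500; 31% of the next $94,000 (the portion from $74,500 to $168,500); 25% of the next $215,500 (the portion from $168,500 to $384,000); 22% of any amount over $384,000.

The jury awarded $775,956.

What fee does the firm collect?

First $74,500 at 35% = $26,075.00
Next $94,000 at 31% = $29,140.00
Next $215,500 at 25% = $53,875.00
Remaining $391,956 at 22% = $86,230.32
Fee: $26,075.00 + $29,140.00 + $53,875.00 + $86,230.32 = $195,320.32

$195,320.32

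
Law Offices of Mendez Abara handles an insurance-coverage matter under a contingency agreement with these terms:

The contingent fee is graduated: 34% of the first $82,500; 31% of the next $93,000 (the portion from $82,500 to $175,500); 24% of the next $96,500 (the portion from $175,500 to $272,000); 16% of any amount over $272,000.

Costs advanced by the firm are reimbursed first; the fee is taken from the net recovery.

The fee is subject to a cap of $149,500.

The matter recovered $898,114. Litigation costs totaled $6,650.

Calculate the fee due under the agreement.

Fee base (net of costs): $898,114 − $6,650 = $891,464
First $82,500 at 34% = $28,050.00
Next $93,000 at 31% = $28,830.00
Next $96,500 at 24% = $23,160.00
Remaining $619,464 at 16% = $99,114.24
Fee: $28,050.00 + $28,830.00 + $23,160.00 + $99,114.24 = $179,154.24
$179,154.24 exceeds the $149,500 cap, so the fee is capped at $149,500.00.

$149,500.00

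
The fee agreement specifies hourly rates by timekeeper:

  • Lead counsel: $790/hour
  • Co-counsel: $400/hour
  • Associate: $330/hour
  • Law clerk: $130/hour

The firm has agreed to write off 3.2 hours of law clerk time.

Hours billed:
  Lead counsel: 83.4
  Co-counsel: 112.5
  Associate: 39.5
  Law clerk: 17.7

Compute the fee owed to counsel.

$125,806.00

Lead counsel: 83.4 × $790 = $65,886.00
Co-counsel: 112.5 × $400 = $45,000.00
Associate: 39.5 × $330 = $13,035.00
Law clerk: 17.7 × $130 = $2,301.00
Subtotal: $126,222.00
Write-off: 3.2 × $130 = $416.00
Total: $126,222.00 − $416.00 = $125,806.00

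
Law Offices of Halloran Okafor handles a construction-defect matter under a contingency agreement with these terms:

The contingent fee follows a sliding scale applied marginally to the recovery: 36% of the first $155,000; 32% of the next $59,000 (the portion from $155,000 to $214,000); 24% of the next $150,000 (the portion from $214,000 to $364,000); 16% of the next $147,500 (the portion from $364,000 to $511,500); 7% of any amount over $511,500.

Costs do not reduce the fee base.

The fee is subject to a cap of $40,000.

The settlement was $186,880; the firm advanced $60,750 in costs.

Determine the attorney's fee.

Fee base is the gross recovery, $186,880; costs are reimbursed separately.
First $155,000 at 36% = $55,800.00
Remaining $31,880 at 32% = $10,201.60
Fee: $55,800.00 + $10,201.60 = $66,001.60
$66,001.60 exceeds the $40,000 cap, so the fee is capped at $40,000.00.

$40,000.00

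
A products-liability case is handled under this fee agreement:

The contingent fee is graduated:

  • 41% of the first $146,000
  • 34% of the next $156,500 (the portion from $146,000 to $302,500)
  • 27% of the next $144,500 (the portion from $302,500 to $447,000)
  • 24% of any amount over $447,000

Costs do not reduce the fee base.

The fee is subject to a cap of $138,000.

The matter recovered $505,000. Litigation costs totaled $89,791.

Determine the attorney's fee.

$138,000.00

Fee base is the gross recovery, $505,000; costs are reimbursed separately.
First $146,000 at 41% = $59,860.00
Next $156,500 at 34% = $53,210.00
Next $144,500 at 27% = $39,015.00
Remaining $58,000 at 24% = $13,920.00
Fee: $59,860.00 + $53,210.00 + $39,015.00 + $13,920.00 = $166,005.00
$166,005.00 exceeds the $138,000 cap, so the fee is capped at $138,000.00.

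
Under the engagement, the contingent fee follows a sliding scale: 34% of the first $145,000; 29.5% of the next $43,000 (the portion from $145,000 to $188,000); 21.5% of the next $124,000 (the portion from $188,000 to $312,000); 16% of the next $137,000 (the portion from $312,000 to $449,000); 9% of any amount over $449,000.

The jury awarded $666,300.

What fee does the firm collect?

$130,122.00

First $145,000 at 34% = $49,300.00
Next $43,000 at 29.5% = $12,685.00
Next $124,000 at 21.5% = $26,660.00
Next $137,000 at 16% = $21,920.00
Remaining $217,300 at 9% = $19,557.00
Fee: $49,300.00 + $12,685.00 + $26,660.00 + $21,920.00 + $19,557.00 = $130,122.00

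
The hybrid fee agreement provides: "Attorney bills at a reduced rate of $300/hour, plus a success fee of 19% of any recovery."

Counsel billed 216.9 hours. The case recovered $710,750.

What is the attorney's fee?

$200,112.50

Hourly: 216.9 × $300 = $65,070.00
Success fee: 19% of $710,750 = $135,042.50
Total: $65,070.00 + $135,042.50 = $200,112.50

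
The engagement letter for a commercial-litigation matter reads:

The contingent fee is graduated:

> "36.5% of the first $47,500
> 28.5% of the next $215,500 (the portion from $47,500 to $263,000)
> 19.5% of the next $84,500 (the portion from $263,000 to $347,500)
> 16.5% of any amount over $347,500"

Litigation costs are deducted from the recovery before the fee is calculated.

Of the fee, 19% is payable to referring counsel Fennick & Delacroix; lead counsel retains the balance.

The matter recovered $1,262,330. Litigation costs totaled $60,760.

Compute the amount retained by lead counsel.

Fee base (net of costs): $1,262,330 − $60,760 = $1,201,570
First $47,500 at 36.5% = $17,337.50
Next $215,500 at 28.5% = $61,417.50
Next $84,500 at 19.5% = $16,477.50
Remaining $854,070 at 16.5% = $140,921.55
Fee: $17,337.50 + $61,417.50 + $16,477.50 + $140,921.55 = $236,154.05
Referral share: 19% of $236,154.05 = $44,869.27; lead counsel retains $236,154.05 − $44,869.27 = $191,284.78.

$191,284.78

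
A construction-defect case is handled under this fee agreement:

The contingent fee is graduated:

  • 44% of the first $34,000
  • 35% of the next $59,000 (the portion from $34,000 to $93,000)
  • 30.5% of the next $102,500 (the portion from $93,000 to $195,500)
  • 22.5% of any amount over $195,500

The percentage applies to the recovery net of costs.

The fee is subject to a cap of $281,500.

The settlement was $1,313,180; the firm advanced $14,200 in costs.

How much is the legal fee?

$281,500.00

Fee base (net of costs): $1,313,180 − $14,200 = $1,298,980
First $34,000 at 44% = $14,960.00
Next $59,000 at 35% = $20,650.00
Next $102,500 at 30.5% = $31,262.50
Remaining $1,103,480 at 22.5% = $248,283.00
Fee: $14,960.00 + $20,650.00 + $31,262.50 + $248,283.00 = $315,155.50
$315,155.50 exceeds the $281,500 cap, so the fee is capped at $281,500.00.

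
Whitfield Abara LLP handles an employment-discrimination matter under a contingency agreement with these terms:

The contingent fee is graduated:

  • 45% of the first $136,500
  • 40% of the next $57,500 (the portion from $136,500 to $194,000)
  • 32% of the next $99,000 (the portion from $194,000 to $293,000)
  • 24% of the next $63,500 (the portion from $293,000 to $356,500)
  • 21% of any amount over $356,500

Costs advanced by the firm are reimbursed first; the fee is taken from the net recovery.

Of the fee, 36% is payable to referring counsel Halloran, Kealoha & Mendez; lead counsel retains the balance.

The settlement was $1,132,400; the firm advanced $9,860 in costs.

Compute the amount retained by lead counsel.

Fee base (net of costs): $1,132,400 − $9,860 = $1,122,540
First $136,500 at 45% = $61,425.00
Next $57,500 at 40% = $23,000.00
Next $99,000 at 32% = $31,680.00
Next $63,500 at 24% = $15,240.00
Remaining $766,040 at 21% = $160,868.40
Fee: $61,425.00 + $23,000.00 + $31,680.00 + $15,240.00 + $160,868.40 = $292,213.40
Referral share: 36% of $292,213.40 = $105,196.82; lead counsel retains $292,213.40 − $105,196.82 = $187,016.58.

$187,016.58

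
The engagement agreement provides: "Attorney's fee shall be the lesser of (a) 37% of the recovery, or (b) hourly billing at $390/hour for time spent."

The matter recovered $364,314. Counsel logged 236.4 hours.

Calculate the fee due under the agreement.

(a) 37% of $364,314 = $134,796.18
(b) 236.4 × $390 = $92,196.00
The lesser is (b): $92,196.00.

$92,196.00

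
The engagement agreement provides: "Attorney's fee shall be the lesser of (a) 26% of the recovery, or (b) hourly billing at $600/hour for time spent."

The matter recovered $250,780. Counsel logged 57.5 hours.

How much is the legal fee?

$34,500.00

(a) 26% of $250,780 = $65,202.80
(b) 57.5 × $600 = $34,500.00
The lesser is (b): $34,500.00.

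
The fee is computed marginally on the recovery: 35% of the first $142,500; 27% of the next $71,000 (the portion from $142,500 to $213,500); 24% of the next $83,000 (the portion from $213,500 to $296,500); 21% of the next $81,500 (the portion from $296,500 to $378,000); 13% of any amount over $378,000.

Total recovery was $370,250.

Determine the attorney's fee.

First $142,500 at 35% = $49,875.00
Next $71,000 at 27% = $19,170.00
Next $83,000 at 24% = $19,920.00
Remaining $73,750 at 21% = $15,487.50
Fee: $49,875.00 + $19,170.00 + $19,920.00 + $15,487.50 = $104,452.50

$104,452.50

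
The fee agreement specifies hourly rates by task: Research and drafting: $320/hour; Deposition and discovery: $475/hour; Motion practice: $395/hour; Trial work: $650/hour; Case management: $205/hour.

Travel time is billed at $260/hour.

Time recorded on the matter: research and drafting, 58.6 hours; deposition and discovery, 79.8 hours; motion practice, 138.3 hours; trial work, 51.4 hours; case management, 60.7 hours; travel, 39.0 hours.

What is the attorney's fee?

$167,279.00

Research and drafting: 58.6 × $320 = $18,752.00
Deposition and discovery: 79.8 × $475 = $37,905.00
Motion practice: 138.3 × $395 = $54,628.50
Trial work: 51.4 × $650 = $33,410.00
Case management: 60.7 × $205 = $12,443.50
Subtotal: $18,752.00 + $37,905.00 + $54,628.50 + $33,410.00 + $12,443.50 = $157,139.00
Travel: 39.0 × $260 = $10,140.00
Total: $157,139.00 + $10,140.00 = $167,279.00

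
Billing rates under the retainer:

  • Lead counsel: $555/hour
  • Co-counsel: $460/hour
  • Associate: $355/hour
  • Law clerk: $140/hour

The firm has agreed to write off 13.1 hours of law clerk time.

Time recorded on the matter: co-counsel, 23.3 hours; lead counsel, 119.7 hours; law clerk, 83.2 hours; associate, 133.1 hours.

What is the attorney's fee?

Lead counsel: 119.7 × $555 = $66,433.50
Co-counsel: 23.3 × $460 = $10,718.00
Associate: 133.1 × $355 = $47,250.50
Law clerk: 83.2 × $140 = $11,648.00
Subtotal: $136,050.00
Write-off: 13.1 × $140 = $1,834.00
Total: $136,050.00 − $1,834.00 = $134,216.00

$134,216.00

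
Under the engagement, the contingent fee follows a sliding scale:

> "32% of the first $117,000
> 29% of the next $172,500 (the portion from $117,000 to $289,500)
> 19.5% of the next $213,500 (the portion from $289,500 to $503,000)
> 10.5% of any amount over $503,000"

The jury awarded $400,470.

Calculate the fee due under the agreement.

First $117,000 at 32% = $37,440.00
Next $172,500 at 29% = $50,025.00
Remaining $110,970 at 19.5% = $21,639.15
Fee: $37,440.00 + $50,025.00 + $21,639.15 = $109,104.15

$109,104.15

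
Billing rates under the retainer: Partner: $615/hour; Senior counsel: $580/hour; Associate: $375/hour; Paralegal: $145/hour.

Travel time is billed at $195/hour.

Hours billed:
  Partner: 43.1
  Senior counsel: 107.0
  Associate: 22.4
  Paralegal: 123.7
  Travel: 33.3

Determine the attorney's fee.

Partner: 43.1 × $615 = $26,506.50
Senior counsel: 107.0 × $580 = $62,060.00
Associate: 22.4 × $375 = $8,400.00
Paralegal: 123.7 × $145 = $17,936.50
Subtotal: $26,506.50 + $62,060.00 + $8,400.00 + $17,936.50 = $114,903.00
Travel: 33.3 × $195 = $6,493.50
Total: $114,903.00 + $6,493.50 = $121,396.50

$121,396.50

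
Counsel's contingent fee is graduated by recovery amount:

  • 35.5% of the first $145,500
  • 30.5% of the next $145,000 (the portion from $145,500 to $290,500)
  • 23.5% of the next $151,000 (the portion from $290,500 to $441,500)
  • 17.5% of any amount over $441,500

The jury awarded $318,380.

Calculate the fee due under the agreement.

First $145,500 at 35.5% = $51,652.50
Next $145,000 at 30.5% = $44,225.00
Remaining $27,880 at 23.5% = $6,551.80
Fee: $51,652.50 + $44,225.00 + $6,551.80 = $102,429.30

$102,429.30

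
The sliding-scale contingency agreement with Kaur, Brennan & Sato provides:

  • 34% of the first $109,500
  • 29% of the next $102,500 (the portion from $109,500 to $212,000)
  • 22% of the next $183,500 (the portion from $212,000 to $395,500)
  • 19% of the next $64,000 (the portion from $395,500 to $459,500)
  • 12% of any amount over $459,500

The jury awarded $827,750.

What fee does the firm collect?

First $109,500 at 34% = $37,230.00
Next $102,500 at 29% = $29,725.00
Next $183,500 at 22% = $40,370.00
Next $64,000 at 19% = $12,160.00
Remaining $368,250 at 12% = $44,190.00
Fee: $37,230.00 + $29,725.00 + $40,370.00 + $12,160.00 + $44,190.00 = $163,675.00

$163,675.00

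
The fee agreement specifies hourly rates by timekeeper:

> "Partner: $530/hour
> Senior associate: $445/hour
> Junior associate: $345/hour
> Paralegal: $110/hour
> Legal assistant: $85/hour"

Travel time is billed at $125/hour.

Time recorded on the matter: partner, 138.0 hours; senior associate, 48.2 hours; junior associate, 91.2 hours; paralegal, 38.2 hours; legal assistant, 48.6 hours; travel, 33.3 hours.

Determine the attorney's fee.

$138,548.50

Partner: 138.0 × $530 = $73,140.00
Senior associate: 48.2 × $445 = $21,449.00
Junior associate: 91.2 × $345 = $31,464.00
Paralegal: 38.2 × $110 = $4,202.00
Legal assistant: 48.6 × $85 = $4,131.00
Subtotal: $73,140.00 + $21,449.00 + $31,464.00 + $4,202.00 + $4,131.00 = $134,386.00
Travel: 33.3 × $125 = $4,162.50
Total: $134,386.00 + $4,162.50 = $138,548.50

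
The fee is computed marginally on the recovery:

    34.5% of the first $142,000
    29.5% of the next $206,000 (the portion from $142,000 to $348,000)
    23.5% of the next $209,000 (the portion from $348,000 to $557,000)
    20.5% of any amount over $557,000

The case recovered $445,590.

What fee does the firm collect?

First $142,000 at 34.5% = $48,990.00
Next $206,000 at 29.5% = $60,770.00
Remaining $97,590 at 23.5% = $22,933.65
Fee: $48,990.00 + $60,770.00 + $22,933.65 = $132,693.65

$132,693.65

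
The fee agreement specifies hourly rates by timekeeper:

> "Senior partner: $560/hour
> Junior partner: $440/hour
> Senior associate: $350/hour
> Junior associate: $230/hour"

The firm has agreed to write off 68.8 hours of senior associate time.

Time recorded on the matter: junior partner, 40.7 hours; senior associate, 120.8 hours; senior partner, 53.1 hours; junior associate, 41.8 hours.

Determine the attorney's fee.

$75,458.00

Senior partner: 53.1 × $560 = $29,736.00
Junior partner: 40.7 × $440 = $17,908.00
Senior associate: 120.8 × $350 = $42,280.00
Junior associate: 41.8 × $230 = $9,614.00
Subtotal: $99,538.00
Write-off: 68.8 × $350 = $24,080.00
Total: $99,538.00 − $24,080.00 = $75,458.00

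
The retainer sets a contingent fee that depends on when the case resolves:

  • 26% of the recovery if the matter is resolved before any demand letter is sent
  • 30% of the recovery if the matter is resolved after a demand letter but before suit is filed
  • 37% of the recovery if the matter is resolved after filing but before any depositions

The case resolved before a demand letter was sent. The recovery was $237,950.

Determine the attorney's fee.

$61,867.00

The matter resolved before a demand letter was sent, so the 26% rate applies.
$237,950 × 26% = $61,867.00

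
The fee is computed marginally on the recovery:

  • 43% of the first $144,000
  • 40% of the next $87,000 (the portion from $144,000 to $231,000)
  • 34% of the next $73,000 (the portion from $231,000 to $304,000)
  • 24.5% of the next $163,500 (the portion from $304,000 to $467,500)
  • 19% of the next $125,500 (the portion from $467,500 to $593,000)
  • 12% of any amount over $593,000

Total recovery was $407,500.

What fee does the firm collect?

$146,897.50

First $144,000 at 43% = $61,920.00
Next $87,000 at 40% = $34,800.00
Next $73,000 at 34% = $24,820.00
Remaining $103,500 at 24.5% = $25,357.50
Fee: $61,920.00 + $34,800.00 + $24,820.00 + $25,357.50 = $146,897.50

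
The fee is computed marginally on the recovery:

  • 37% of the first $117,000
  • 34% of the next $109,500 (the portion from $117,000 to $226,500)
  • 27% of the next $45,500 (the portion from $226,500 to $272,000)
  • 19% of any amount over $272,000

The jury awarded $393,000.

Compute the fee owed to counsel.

$115,795.00

First $117,000 at 37% = $43,290.00
Next $109,500 at 34% = $37,230.00
Next $45,500 at 27% = $12,285.00
Remaining $121,000 at 19% = $22,990.00
Fee: $43,290.00 + $37,230.00 + $12,285.00 + $22,990.00 = $115,795.00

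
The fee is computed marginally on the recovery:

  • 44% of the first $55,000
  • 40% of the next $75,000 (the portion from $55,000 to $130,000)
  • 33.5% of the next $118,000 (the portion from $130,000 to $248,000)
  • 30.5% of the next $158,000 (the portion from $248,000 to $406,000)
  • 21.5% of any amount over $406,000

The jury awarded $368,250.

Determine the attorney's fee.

$130,406.25

First $55,000 at 44% = $24,200.00
Next $75,000 at 40% = $30,000.00
Next $118,000 at 33.5% = $39,530.00
Remaining $120,250 at 30.5% = $36,676.25
Fee: $24,200.00 + $30,000.00 + $39,530.00 + $36,676.25 = $130,406.25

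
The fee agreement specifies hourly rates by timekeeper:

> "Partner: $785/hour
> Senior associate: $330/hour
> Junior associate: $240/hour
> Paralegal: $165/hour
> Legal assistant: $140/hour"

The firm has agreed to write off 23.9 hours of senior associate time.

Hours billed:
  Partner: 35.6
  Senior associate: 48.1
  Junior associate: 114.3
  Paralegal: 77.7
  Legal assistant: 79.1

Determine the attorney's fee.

Partner: 35.6 × $785 = $27,946.00
Senior associate: 48.1 × $330 = $15,873.00
Junior associate: 114.3 × $240 = $27,432.00
Paralegal: 77.7 × $165 = $12,820.50
Legal assistant: 79.1 × $140 = $11,074.00
Subtotal: $95,145.50
Write-off: 23.9 × $330 = $7,887.00
Total: $95,145.50 − $7,887.00 = $87,258.50

$87,258.50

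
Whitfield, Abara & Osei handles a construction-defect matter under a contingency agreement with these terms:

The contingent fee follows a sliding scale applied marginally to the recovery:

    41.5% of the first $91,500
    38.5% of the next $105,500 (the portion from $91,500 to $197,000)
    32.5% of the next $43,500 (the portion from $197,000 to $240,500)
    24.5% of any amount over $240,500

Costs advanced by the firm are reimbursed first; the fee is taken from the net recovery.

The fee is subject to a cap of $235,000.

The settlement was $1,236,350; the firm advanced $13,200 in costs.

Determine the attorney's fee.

Fee base (net of costs): $1,236,350 − $13,200 = $1,223,150
First $91,500 at 41.5% = $37,972.50
Next $105,500 at 38.5% = $40,617.50
Next $43,500 at 32.5% = $14,137.50
Remaining $982,650 at 24.5% = $240,749.25
Fee: $37,972.50 + $40,617.50 + $14,137.50 + $240,749.25 = $333,476.75
$333,476.75 exceeds the $235,000 cap, so the fee is capped at $235,000.00.

$235,000.00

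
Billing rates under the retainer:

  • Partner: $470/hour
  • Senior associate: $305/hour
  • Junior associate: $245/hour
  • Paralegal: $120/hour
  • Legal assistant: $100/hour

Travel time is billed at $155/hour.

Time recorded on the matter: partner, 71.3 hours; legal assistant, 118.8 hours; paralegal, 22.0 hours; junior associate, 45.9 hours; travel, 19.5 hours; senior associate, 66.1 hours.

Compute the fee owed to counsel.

Partner: 71.3 × $470 = $33,511.00
Senior associate: 66.1 × $305 = $20,160.50
Junior associate: 45.9 × $245 = $11,245.50
Paralegal: 22.0 × $120 = $2,640.00
Legal assistant: 118.8 × $100 = $11,880.00
Subtotal: $33,511.00 + $20,160.50 + $11,245.50 + $2,640.00 + $11,880.00 = $79,437.00
Travel: 19.5 × $155 = $3,022.50
Total: $79,437.00 + $3,022.50 = $82,459.50

$82,459.50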